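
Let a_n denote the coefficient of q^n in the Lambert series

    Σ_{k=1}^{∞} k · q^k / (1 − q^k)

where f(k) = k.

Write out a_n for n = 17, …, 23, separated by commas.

[q^17] f(1)=1,f(17)=17 ⇒ 18
q^18  k|18↦f(k): 1:1 2:2 3:3 6:6 9:9 18:18  a_18=39
[q^19] f(19)=19,f(1)=1 ⇒ 20
q^20  k|20↦f(k): 1:1 2:2 4:4 5:5 10:10 20:20  a_20=42
n=21: 21·1 7·3 3·7 1·21  f→[21+7+3+1]=32
q^22  k|22↦f(k): 22:22 11:11 2:2 1:1  a_22=36
q^23  k|23↦f(k): 23:23 1:1  a_23=24

18, 39, 20, 42, 32, 36, 24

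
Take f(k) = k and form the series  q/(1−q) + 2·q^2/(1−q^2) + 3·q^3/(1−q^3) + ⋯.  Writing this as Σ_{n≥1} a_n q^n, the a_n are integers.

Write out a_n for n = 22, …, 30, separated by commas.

36, 24, 60, 31, 42, 40, 56, 30, 72

d|22:{22,11,2,1}  Σf=22+11+2+1=36
q^23  k|23↦f(k): 23:23 1:1  a_23=24
[q^24] f(24)=24,f(12)=12,f(8)=8,f(6)=6,f(4)=4,f(3)=3,f(2)=2,f(1)=1 ⇒ 60
n=25: 25·1 5·5 1·25  f→[25+5+1]=31
q^26  k|26↦f(k): 26:26 13:13 2:2 1:1  a_26=42
n=27: 27·1 9·3 3·9 1·27  f→[27+9+3+1]=40
[q^28] f(1)=1,f(2)=2,f(4)=4,f(7)=7,f(14)=14,f(28)=28 ⇒ 56
[q^29] f(1)=1,f(29)=29 ⇒ 30
n=30: 30·1 15·2 10·3 6·5 5·6 3·10 2·15 1·30  f→[30+15+10+6+5+3+2+1]=72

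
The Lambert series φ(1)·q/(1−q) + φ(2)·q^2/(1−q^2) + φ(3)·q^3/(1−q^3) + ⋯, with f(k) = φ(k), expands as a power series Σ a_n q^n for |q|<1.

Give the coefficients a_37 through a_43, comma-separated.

d|37:{37,1}  Σφ=36+1=37
n=38: 38·1 19·2 2·19 1·38  φ→[18+18+1+1]=38
[q^39] φ(39)=24,φ(13)=12,φ(3)=2,φ(1)=1 ⇒ 39
n=40: 1·40 2·20 4·10 5·8 8·5 10·4 20·2 40·1  φ→[1+1+2+4+4+4+8+16]=40
d|41:{41,1}  Σφ=40+1=41
n=42: 42·1 21·2 14·3 7·6 6·7 3·14 2·21 1·42  φ→[12+12+6+6+2+2+1+1]=42
d|43:{1,43}  Σφ=1+42=43

37, 38, 39, 40, 41, 42, 43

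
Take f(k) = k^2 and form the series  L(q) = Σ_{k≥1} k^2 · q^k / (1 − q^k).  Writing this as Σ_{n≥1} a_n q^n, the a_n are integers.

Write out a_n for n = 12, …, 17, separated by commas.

210, 170, 250, 260, 341, 290

[q^12] f(1)=1,f(2)=4,f(3)=9,f(4)=16,f(6)=36,f(12)=144 ⇒ 210
d|13:{13,1}  Σf=169+1=170
q^14  k|14↦f(k): 14:196 7:49 2:4 1:1  a_14=250
n=15: 1·15 3·5 5·3 15·1  f→[1+9+25+225]=260
n=16: 16·1 8·2 4·4 2·8 1·16  f→[256+64+16+4+1]=341
[q^17] f(1)=1,f(17)=289 ⇒ 290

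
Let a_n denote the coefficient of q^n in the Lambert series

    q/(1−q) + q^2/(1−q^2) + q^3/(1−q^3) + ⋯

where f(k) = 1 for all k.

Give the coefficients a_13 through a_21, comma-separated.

2, 4, 4, 5, 2, 6, 2, 6, 4

n=13: 1·13 13·1  f→[1+1]=2
n=14: 14·1 7·2 2·7 1·14  f→[1+1+1+1]=4
n=15: 15·1 5·3 3·5 1·15  f→[1+1+1+1]=4
n=16: 16·1 8·2 4·4 2·8 1·16  f→[1+1+1+1+1]=5
q^17  k|17↦f(k): 17:1 1:1  a_17=2
q^18  k|18↦f(k): 1:1 2:1 3:1 6:1 9:1 18:1  a_18=6
n=19: 19·1 1·19  f→[1+1]=2
d|20:{20,10,5,4,2,1}  Σf=1+1+1+1+1+1=6
[q^21] f(1)=1,f(3)=1,f(7)=1,f(21)=1 ⇒ 4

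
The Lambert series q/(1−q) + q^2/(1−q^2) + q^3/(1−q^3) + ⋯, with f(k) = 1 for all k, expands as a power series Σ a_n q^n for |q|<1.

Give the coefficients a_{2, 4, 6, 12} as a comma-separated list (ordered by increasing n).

d|2:{1,2}  Σf=1+1=2
n=4: 4·1 2·2 1·4  f→[1+1+1]=3
n=6: 6·1 3·2 2·3 1·6  f→[1+1+1+1]=4
d|12:{1,2,3,4,6,12}  Σf=1+1+1+1+1+1=6

2, 3, 4, 6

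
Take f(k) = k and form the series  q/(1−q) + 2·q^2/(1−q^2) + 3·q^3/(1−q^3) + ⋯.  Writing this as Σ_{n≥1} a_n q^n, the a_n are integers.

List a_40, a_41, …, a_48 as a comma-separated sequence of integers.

90, 42, 96, 44, 84, 78, 72, 48, 124

d|40:{40,20,10,8,5,4,2,1}  Σf=40+20+10+8+5+4+2+1=90
d|41:{1,41}  Σf=1+41=42
d|42:{42,21,14,7,6,3,2,1}  Σf=42+21+14+7+6+3+2+1=96
n=43: 1·43 43·1  f→[1+43]=44
[q^44] f(1)=1,f(2)=2,f(4)=4,f(11)=11,f(22)=22,f(44)=44 ⇒ 84
d|45:{45,15,9,5,3,1}  Σf=45+15+9+5+3+1=78
q^46  k|46↦f(k): 1:1 2:2 23:23 46:46  a_46=72
q^47  k|47↦f(k): 1:1 47:47  a_47=48
d|48:{48,24,16,12,8,6,4,3,2,1}  Σf=48+24+16+12+8+6+4+3+2+1=124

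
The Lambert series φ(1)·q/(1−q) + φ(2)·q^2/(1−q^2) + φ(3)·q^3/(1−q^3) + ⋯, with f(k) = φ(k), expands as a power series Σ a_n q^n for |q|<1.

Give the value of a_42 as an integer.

[q^42] φ(42)=12,φ(21)=12,φ(14)=6,φ(7)=6,φ(6)=2,φ(3)=2,φ(2)=1,φ(1)=1 ⇒ 42

a_42 = 42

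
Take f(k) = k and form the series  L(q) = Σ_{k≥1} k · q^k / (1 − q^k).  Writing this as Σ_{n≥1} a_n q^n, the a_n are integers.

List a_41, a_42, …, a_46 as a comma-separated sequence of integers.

42, 96, 44, 84, 78, 72

d|41:{41,1}  Σf=41+1=42
q^42  k|42↦f(k): 42:42 21:21 14:14 7:7 6:6 3:3 2:2 1:1  a_42=96
[q^43] f(43)=43,f(1)=1 ⇒ 44
[q^44] f(1)=1,f(2)=2,f(4)=4,f(11)=11,f(22)=22,f(44)=44 ⇒ 84
q^45  k|45↦f(k): 45:45 15:15 9:9 5:5 3:3 1:1  a_45=78
d|46:{1,2,23,46}  Σf=1+2+23+46=72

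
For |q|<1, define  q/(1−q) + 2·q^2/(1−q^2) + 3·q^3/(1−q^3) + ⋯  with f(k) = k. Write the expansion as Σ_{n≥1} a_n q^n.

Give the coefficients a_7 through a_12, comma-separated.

[q^7] f(7)=7,f(1)=1 ⇒ 8
q^8  k|8↦f(k): 1:1 2:2 4:4 8:8  a_8=15
d|9:{1,3,9}  Σf=1+3+9=13
[q^10] f(1)=1,f(2)=2,f(5)=5,f(10)=10 ⇒ 18
d|11:{11,1}  Σf=11+1=12
q^12  k|12↦f(k): 1:1 2:2 3:3 4:4 6:6 12:12  a_12=28

8, 15, 13, 18, 12, 28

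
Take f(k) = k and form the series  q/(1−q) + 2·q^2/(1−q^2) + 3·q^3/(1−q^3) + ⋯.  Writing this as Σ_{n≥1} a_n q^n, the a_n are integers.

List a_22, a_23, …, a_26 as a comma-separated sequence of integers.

q^22  k|22↦f(k): 1:1 2:2 11:11 22:22  a_22=36
[q^23] f(23)=23,f(1)=1 ⇒ 24
d|24:{1,2,3,4,6,8,12,24}  Σf=1+2+3+4+6+8+12+24=60
q^25  k|25↦f(k): 1:1 5:5 25:25  a_25=31
d|26:{1,2,13,26}  Σf=1+2+13+26=42

36, 24, 60, 31, 42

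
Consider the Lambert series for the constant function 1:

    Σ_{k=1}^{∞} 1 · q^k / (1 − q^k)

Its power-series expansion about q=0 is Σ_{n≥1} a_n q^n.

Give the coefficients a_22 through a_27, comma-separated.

n=22: 1·22 2·11 11·2 22·1  f→[1+1+1+1]=4
n=23: 23·1 1·23  f→[1+1]=2
n=24: 24·1 12·2 8·3 6·4 4·6 3·8 2·12 1·24  f→[1+1+1+1+1+1+1+1]=8
d|25:{25,5,1}  Σf=1+1+1=3
d|26:{1,2,13,26}  Σf=1+1+1+1=4
n=27: 1·27 3·9 9·3 27·1  f→[1+1+1+1]=4

4, 2, 8, 3, 4, 4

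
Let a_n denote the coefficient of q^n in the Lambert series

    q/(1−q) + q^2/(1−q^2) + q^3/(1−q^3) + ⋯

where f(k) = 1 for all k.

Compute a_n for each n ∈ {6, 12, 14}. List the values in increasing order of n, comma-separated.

4, 6, 4

n=6: 1·6 2·3 3·2 6·1  f→[1+1+1+1]=4
[q^12] f(12)=1,f(6)=1,f(4)=1,f(3)=1,f(2)=1,f(1)=1 ⇒ 6
n=14: 1·14 2·7 7·2 14·1  f→[1+1+1+1]=4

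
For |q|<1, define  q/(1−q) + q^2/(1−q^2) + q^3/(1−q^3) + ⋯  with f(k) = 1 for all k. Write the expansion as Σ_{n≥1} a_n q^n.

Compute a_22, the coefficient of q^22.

a_22 = 4

q^22  k|22↦f(k): 22:1 11:1 2:1 1:1  a_22=4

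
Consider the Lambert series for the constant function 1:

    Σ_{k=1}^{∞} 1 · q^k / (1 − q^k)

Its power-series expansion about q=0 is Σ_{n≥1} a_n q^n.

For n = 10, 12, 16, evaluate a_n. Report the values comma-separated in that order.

n=10: 10·1 5·2 2·5 1·10  f→[1+1+1+1]=4
q^12  k|12↦f(k): 12:1 6:1 4:1 3:1 2:1 1:1  a_12=6
q^16  k|16↦f(k): 16:1 8:1 4:1 2:1 1:1  a_16=5

4, 6, 5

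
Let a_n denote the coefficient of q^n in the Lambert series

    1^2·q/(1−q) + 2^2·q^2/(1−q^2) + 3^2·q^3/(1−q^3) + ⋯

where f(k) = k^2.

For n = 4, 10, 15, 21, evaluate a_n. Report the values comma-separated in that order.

21, 130, 260, 500

d|4:{4,2,1}  Σf=16+4+1=21
q^10  k|10↦f(k): 1:1 2:4 5:25 10:100  a_10=130
d|15:{15,5,3,1}  Σf=225+25+9+1=260
n=21: 1·21 3·7 7·3 21·1  f→[1+9+49+441]=500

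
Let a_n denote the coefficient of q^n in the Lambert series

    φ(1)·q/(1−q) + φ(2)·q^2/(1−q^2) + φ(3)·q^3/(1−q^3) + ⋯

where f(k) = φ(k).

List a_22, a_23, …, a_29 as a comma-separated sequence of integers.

n=22: 1·22 2·11 11·2 22·1  φ→[1+1+10+10]=22
[q^23] φ(23)=22,φ(1)=1 ⇒ 23
n=24: 24·1 12·2 8·3 6·4 4·6 3·8 2·12 1·24  φ→[8+4+4+2+2+2+1+1]=24
[q^25] φ(1)=1,φ(5)=4,φ(25)=20 ⇒ 25
n=26: 26·1 13·2 2·13 1·26  φ→[12+12+1+1]=26
[q^27] φ(1)=1,φ(3)=2,φ(9)=6,φ(27)=18 ⇒ 27
n=28: 1·28 2·14 4·7 7·4 14·2 28·1  φ→[1+1+2+6+6+12]=28
[q^29] φ(1)=1,φ(29)=28 ⇒ 29

22, 23, 24, 25, 26, 27, 28, 29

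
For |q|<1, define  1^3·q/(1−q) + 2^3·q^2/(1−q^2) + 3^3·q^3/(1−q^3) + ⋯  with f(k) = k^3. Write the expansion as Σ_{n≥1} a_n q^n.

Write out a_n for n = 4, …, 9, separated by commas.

73, 126, 252, 344, 585, 757

n=4: 1·4 2·2 4·1  f→[1+8+64]=73
n=5: 1·5 5·1  f→[1+125]=126
[q^6] f(1)=1,f(2)=8,f(3)=27,f(6)=216 ⇒ 252
d|7:{1,7}  Σf=1+343=344
d|8:{8,4,2,1}  Σf=512+64+8+1=585
[q^9] f(9)=729,f(3)=27,f(1)=1 ⇒ 757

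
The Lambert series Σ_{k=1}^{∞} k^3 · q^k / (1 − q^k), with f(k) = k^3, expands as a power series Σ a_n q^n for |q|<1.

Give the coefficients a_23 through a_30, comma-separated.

12168, 16380, 15751, 19782, 20440, 25112, 24390, 31752

n=23: 1·23 23·1  f→[1+12167]=12168
n=24: 1·24 2·12 3·8 4·6 6·4 8·3 12·2 24·1  f→[1+8+27+64+216+512+1728+13824]=16380
q^25  k|25↦f(k): 25:15625 5:125 1:1  a_25=15751
n=26: 26·1 13·2 2·13 1·26  f→[17576+2197+8+1]=19782
[q^27] f(27)=19683,f(9)=729,f(3)=27,f(1)=1 ⇒ 20440
[q^28] f(28)=21952,f(14)=2744,f(7)=343,f(4)=64,f(2)=8,f(1)=1 ⇒ 25112
n=29: 1·29 29·1  f→[1+24389]=24390
n=30: 30·1 15·2 10·3 6·5 5·6 3·10 2·15 1·30  f→[27000+3375+1000+216+125+27+8+1]=31752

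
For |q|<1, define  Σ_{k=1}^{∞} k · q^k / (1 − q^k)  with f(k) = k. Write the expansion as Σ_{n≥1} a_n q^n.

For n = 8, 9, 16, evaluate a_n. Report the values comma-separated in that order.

15, 13, 31

n=8: 8·1 4·2 2·4 1·8  f→[8+4+2+1]=15
d|9:{1,3,9}  Σf=1+3+9=13
[q^16] f(16)=16,f(8)=8,f(4)=4,f(2)=2,f(1)=1 ⇒ 31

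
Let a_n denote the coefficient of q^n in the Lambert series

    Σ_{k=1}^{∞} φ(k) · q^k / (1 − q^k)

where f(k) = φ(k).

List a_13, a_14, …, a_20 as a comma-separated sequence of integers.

d|13:{1,13}  Σφ=1+12=13
n=14: 14·1 7·2 2·7 1·14  φ→[6+6+1+1]=14
q^15  k|15↦φ(k): 1:1 3:2 5:4 15:8  a_15=15
n=16: 1·16 2·8 4·4 8·2 16·1  φ→[1+1+2+4+8]=16
[q^17] φ(17)=16,φ(1)=1 ⇒ 17
[q^18] φ(18)=6,φ(9)=6,φ(6)=2,φ(3)=2,φ(2)=1,φ(1)=1 ⇒ 18
[q^19] φ(1)=1,φ(19)=18 ⇒ 19
q^20  k|20↦φ(k): 20:8 10:4 5:4 4:2 2:1 1:1  a_20=20

13, 14, 15, 16, 17, 18, 19, 20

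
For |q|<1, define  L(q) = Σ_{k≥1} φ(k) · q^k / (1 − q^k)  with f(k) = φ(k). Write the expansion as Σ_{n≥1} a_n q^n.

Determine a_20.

q^20  k|20↦φ(k): 20:8 10:4 5:4 4:2 2:1 1:1  a_20=20

a_20 = 20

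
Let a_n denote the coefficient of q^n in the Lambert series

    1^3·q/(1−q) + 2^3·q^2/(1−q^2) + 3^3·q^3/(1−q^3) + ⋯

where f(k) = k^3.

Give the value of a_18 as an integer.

a_18 = 6813

d|18:{18,9,6,3,2,1}  Σf=5832+729+216+27+8+1=6813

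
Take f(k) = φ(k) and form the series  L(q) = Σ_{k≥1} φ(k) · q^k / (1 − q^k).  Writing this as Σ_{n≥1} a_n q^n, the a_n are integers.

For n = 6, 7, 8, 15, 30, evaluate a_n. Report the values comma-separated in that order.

q^6  k|6↦φ(k): 1:1 2:1 3:2 6:2  a_6=6
d|7:{1,7}  Σφ=1+6=7
d|8:{1,2,4,8}  Σφ=1+1+2+4=8
[q^15] φ(15)=8,φ(5)=4,φ(3)=2,φ(1)=1 ⇒ 15
[q^30] φ(1)=1,φ(2)=1,φ(3)=2,φ(5)=4,φ(6)=2,φ(10)=4,φ(15)=8,φ(30)=8 ⇒ 30

6, 7, 8, 15, 30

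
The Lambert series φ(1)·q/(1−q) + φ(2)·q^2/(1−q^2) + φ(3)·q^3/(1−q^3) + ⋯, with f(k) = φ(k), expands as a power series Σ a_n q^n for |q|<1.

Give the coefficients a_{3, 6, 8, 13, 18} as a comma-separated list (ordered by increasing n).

n=3: 3·1 1·3  φ→[2+1]=3
[q^6] φ(6)=2,φ(3)=2,φ(2)=1,φ(1)=1 ⇒ 6
n=8: 8·1 4·2 2·4 1·8  φ→[4+2+1+1]=8
q^13  k|13↦φ(k): 13:12 1:1  a_13=13
n=18: 18·1 9·2 6·3 3·6 2·9 1·18  φ→[6+6+2+2+1+1]=18

3, 6, 8, 13, 18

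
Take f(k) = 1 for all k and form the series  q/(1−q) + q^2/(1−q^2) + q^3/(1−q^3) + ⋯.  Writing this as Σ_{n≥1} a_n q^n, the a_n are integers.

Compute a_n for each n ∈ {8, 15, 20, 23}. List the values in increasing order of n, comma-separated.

4, 4, 6, 2

d|8:{8,4,2,1}  Σf=1+1+1+1=4
[q^15] f(15)=1,f(5)=1,f(3)=1,f(1)=1 ⇒ 4
d|20:{20,10,5,4,2,1}  Σf=1+1+1+1+1+1=6
q^23  k|23↦f(k): 1:1 23:1  a_23=2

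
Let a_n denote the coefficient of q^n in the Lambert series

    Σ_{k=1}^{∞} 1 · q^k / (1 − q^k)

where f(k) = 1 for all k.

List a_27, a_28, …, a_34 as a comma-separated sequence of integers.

4, 6, 2, 8, 2, 6, 4, 4

d|27:{27,9,3,1}  Σf=1+1+1+1=4
q^28  k|28↦f(k): 28:1 14:1 7:1 4:1 2:1 1:1  a_28=6
n=29: 1·29 29·1  f→[1+1]=2
q^30  k|30↦f(k): 1:1 2:1 3:1 5:1 6:1 10:1 15:1 30:1  a_30=8
d|31:{1,31}  Σf=1+1=2
n=32: 32·1 16·2 8·4 4·8 2·16 1·32  f→[1+1+1+1+1+1]=6
d|33:{1,3,11,33}  Σf=1+1+1+1=4
d|34:{1,2,17,34}  Σf=1+1+1+1=4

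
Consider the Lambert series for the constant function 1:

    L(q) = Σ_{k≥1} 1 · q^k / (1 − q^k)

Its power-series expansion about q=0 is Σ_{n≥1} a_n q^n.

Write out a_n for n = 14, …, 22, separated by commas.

q^14  k|14↦f(k): 14:1 7:1 2:1 1:1  a_14=4
n=15: 15·1 5·3 3·5 1·15  f→[1+1+1+1]=4
[q^16] f(1)=1,f(2)=1,f(4)=1,f(8)=1,f(16)=1 ⇒ 5
q^17  k|17↦f(k): 1:1 17:1  a_17=2
n=18: 1·18 2·9 3·6 6·3 9·2 18·1  f→[1+1+1+1+1+1]=6
d|19:{1,19}  Σf=1+1=2
[q^20] f(1)=1,f(2)=1,f(4)=1,f(5)=1,f(10)=1,f(20)=1 ⇒ 6
n=21: 21·1 7·3 3·7 1·21  f→[1+1+1+1]=4
d|22:{22,11,2,1}  Σf=1+1+1+1=4

4, 4, 5, 2, 6, 2, 6, 4, 4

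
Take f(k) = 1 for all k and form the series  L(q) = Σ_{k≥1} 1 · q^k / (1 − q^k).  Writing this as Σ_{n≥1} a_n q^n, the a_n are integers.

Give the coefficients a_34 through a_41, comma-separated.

[q^34] f(1)=1,f(2)=1,f(17)=1,f(34)=1 ⇒ 4
[q^35] f(1)=1,f(5)=1,f(7)=1,f(35)=1 ⇒ 4
[q^36] f(36)=1,f(18)=1,f(12)=1,f(9)=1,f(6)=1,f(4)=1,f(3)=1,f(2)=1,f(1)=1 ⇒ 9
[q^37] f(37)=1,f(1)=1 ⇒ 2
[q^38] f(1)=1,f(2)=1,f(19)=1,f(38)=1 ⇒ 4
n=39: 1·39 3·13 13·3 39·1  f→[1+1+1+1]=4
d|40:{1,2,4,5,8,10,20,40}  Σf=1+1+1+1+1+1+1+1=8
q^41  k|41↦f(k): 41:1 1:1  a_41=2

4, 4, 9, 2, 4, 4, 8, 2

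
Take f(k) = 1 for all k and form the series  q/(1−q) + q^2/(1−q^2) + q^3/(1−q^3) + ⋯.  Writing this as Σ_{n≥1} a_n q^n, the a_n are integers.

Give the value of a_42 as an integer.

n=42: 1·42 2·21 3·14 6·7 7·6 14·3 21·2 42·1  f→[1+1+1+1+1+1+1+1]=8

a_42 = 8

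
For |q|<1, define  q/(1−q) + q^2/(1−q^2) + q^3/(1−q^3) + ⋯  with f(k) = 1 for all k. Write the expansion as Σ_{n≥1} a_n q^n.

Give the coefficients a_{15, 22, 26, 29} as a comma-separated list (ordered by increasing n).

4, 4, 4, 2

n=15: 1·15 3·5 5·3 15·1  f→[1+1+1+1]=4
q^22  k|22↦f(k): 1:1 2:1 11:1 22:1  a_22=4
n=26: 26·1 13·2 2·13 1·26  f→[1+1+1+1]=4
[q^29] f(29)=1,f(1)=1 ⇒ 2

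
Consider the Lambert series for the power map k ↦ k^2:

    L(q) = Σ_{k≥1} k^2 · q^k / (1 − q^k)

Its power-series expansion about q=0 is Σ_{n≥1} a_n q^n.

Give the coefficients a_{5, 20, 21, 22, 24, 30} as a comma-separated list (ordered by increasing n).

q^5  k|5↦f(k): 1:1 5:25  a_5=26
[q^20] f(20)=400,f(10)=100,f(5)=25,f(4)=16,f(2)=4,f(1)=1 ⇒ 546
q^21  k|21↦f(k): 21:441 7:49 3:9 1:1  a_21=500
[q^22] f(22)=484,f(11)=121,f(2)=4,f(1)=1 ⇒ 610
d|24:{24,12,8,6,4,3,2,1}  Σf=576+144+64+36+16+9+4+1=850
q^30  k|30↦f(k): 1:1 2:4 3:9 5:25 6:36 10:100 15:225 30:900  a_30=1300

26, 546, 500, 610, 850, 1300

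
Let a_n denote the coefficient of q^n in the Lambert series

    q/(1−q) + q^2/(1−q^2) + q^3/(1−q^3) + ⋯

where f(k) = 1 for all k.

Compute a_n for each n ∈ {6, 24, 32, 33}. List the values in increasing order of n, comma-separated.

4, 8, 6, 4

d|6:{6,3,2,1}  Σf=1+1+1+1=4
[q^24] f(1)=1,f(2)=1,f(3)=1,f(4)=1,f(6)=1,f(8)=1,f(12)=1,f(24)=1 ⇒ 8
[q^32] f(32)=1,f(16)=1,f(8)=1,f(4)=1,f(2)=1,f(1)=1 ⇒ 6
n=33: 33·1 11·3 3·11 1·33  f→[1+1+1+1]=4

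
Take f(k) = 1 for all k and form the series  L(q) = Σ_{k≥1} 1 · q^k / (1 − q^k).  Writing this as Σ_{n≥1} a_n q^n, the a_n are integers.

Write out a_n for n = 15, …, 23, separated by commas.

q^15  k|15↦f(k): 15:1 5:1 3:1 1:1  a_15=4
[q^16] f(1)=1,f(2)=1,f(4)=1,f(8)=1,f(16)=1 ⇒ 5
q^17  k|17↦f(k): 1:1 17:1  a_17=2
q^18  k|18↦f(k): 18:1 9:1 6:1 3:1 2:1 1:1  a_18=6
q^19  k|19↦f(k): 19:1 1:1  a_19=2
[q^20] f(20)=1,f(10)=1,f(5)=1,f(4)=1,f(2)=1,f(1)=1 ⇒ 6
n=21: 1·21 3·7 7·3 21·1  f→[1+1+1+1]=4
n=22: 22·1 11·2 2·11 1·22  f→[1+1+1+1]=4
d|23:{23,1}  Σf=1+1=2

4, 5, 2, 6, 2, 6, 4, 4, 2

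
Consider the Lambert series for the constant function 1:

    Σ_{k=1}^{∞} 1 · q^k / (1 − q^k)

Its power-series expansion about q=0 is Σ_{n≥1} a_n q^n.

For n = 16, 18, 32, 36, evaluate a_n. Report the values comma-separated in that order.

n=16: 16·1 8·2 4·4 2·8 1·16  f→[1+1+1+1+1]=5
d|18:{1,2,3,6,9,18}  Σf=1+1+1+1+1+1=6
d|32:{32,16,8,4,2,1}  Σf=1+1+1+1+1+1=6
[q^36] f(1)=1,f(2)=1,f(3)=1,f(4)=1,f(6)=1,f(9)=1,f(12)=1,f(18)=1,f(36)=1 ⇒ 9

5, 6, 6, 9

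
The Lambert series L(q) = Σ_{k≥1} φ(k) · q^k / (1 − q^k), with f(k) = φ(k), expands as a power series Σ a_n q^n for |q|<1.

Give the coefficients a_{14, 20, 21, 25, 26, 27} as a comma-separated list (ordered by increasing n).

q^14  k|14↦φ(k): 1:1 2:1 7:6 14:6  a_14=14
n=20: 20·1 10·2 5·4 4·5 2·10 1·20  φ→[8+4+4+2+1+1]=20
n=21: 1·21 3·7 7·3 21·1  φ→[1+2+6+12]=21
d|25:{25,5,1}  Σφ=20+4+1=25
n=26: 26·1 13·2 2·13 1·26  φ→[12+12+1+1]=26
n=27: 1·27 3·9 9·3 27·1  φ→[1+2+6+18]=27

14, 20, 21, 25, 26, 27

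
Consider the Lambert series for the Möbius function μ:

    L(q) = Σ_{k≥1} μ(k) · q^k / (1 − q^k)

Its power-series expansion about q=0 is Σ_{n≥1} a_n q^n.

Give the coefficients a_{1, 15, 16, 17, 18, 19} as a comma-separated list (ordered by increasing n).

1, 0, 0, 0, 0, 0

n=1: 1·1  μ→[1]=1
q^15  k|15↦μ(k): 1:1 3:-1 5:-1 15:1  a_15=0
n=16: 16·1 8·2 4·4 2·8 1·16  μ→[0+0+0+(-1)+1]=0
q^17  k|17↦μ(k): 17:-1 1:1  a_17=0
q^18  k|18↦μ(k): 18:0 9:0 6:1 3:-1 2:-1 1:1  a_18=0
n=19: 19·1 1·19  μ→[(-1)+1]=0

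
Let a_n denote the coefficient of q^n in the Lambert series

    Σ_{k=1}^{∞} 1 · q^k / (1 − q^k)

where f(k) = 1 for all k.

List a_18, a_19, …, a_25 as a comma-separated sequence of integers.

6, 2, 6, 4, 4, 2, 8, 3

n=18: 1·18 2·9 3·6 6·3 9·2 18·1  f→[1+1+1+1+1+1]=6
q^19  k|19↦f(k): 19:1 1:1  a_19=2
n=20: 20·1 10·2 5·4 4·5 2·10 1·20  f→[1+1+1+1+1+1]=6
n=21: 1·21 3·7 7·3 21·1  f→[1+1+1+1]=4
q^22  k|22↦f(k): 1:1 2:1 11:1 22:1  a_22=4
q^23  k|23↦f(k): 1:1 23:1  a_23=2
q^24  k|24↦f(k): 24:1 12:1 8:1 6:1 4:1 3:1 2:1 1:1  a_24=8
[q^25] f(25)=1,f(5)=1,f(1)=1 ⇒ 3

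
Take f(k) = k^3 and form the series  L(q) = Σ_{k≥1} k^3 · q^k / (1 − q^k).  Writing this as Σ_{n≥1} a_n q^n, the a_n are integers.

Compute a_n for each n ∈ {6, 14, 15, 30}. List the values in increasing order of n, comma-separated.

n=6: 6·1 3·2 2·3 1·6  f→[216+27+8+1]=252
d|14:{1,2,7,14}  Σf=1+8+343+2744=3096
q^15  k|15↦f(k): 1:1 3:27 5:125 15:3375  a_15=3528
n=30: 30·1 15·2 10·3 6·5 5·6 3·10 2·15 1·30  f→[27000+3375+1000+216+125+27+8+1]=31752

252, 3096, 3528, 31752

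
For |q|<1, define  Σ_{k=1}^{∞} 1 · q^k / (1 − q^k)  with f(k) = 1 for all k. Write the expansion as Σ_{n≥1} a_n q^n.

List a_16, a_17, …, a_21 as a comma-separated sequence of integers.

5, 2, 6, 2, 6, 4

[q^16] f(1)=1,f(2)=1,f(4)=1,f(8)=1,f(16)=1 ⇒ 5
d|17:{17,1}  Σf=1+1=2
d|18:{18,9,6,3,2,1}  Σf=1+1+1+1+1+1=6
[q^19] f(1)=1,f(19)=1 ⇒ 2
n=20: 20·1 10·2 5·4 4·5 2·10 1·20  f→[1+1+1+1+1+1]=6
d|21:{1,3,7,21}  Σf=1+1+1+1=4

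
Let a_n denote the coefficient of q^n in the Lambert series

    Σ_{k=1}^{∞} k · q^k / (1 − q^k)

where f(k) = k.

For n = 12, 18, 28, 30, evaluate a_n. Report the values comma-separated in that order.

[q^12] f(12)=12,f(6)=6,f(4)=4,f(3)=3,f(2)=2,f(1)=1 ⇒ 28
d|18:{18,9,6,3,2,1}  Σf=18+9+6+3+2+1=39
d|28:{1,2,4,7,14,28}  Σf=1+2+4+7+14+28=56
[q^30] f(1)=1,f(2)=2,f(3)=3,f(5)=5,f(6)=6,f(10)=10,f(15)=15,f(30)=30 ⇒ 72

28, 39, 56, 72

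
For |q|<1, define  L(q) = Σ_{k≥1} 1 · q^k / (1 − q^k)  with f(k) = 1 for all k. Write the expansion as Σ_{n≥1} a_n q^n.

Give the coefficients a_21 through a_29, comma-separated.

4, 4, 2, 8, 3, 4, 4, 6, 2

n=21: 1·21 3·7 7·3 21·1  f→[1+1+1+1]=4
n=22: 22·1 11·2 2·11 1·22  f→[1+1+1+1]=4
d|23:{23,1}  Σf=1+1=2
d|24:{24,12,8,6,4,3,2,1}  Σf=1+1+1+1+1+1+1+1=8
d|25:{1,5,25}  Σf=1+1+1=3
d|26:{26,13,2,1}  Σf=1+1+1+1=4
q^27  k|27↦f(k): 1:1 3:1 9:1 27:1  a_27=4
d|28:{28,14,7,4,2,1}  Σf=1+1+1+1+1+1=6
[q^29] f(1)=1,f(29)=1 ⇒ 2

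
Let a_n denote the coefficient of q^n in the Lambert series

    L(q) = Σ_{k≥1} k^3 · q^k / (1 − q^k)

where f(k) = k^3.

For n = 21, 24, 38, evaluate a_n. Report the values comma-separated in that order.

9632, 16380, 61740

n=21: 21·1 7·3 3·7 1·21  f→[9261+343+27+1]=9632
[q^24] f(24)=13824,f(12)=1728,f(8)=512,f(6)=216,f(4)=64,f(3)=27,f(2)=8,f(1)=1 ⇒ 16380
q^38  k|38↦f(k): 1:1 2:8 19:6859 38:54872  a_38=61740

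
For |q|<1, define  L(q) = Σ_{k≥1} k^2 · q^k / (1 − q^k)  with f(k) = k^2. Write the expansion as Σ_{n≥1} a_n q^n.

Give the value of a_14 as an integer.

a_14 = 250

n=14: 1·14 2·7 7·2 14·1  f→[1+4+49+196]=250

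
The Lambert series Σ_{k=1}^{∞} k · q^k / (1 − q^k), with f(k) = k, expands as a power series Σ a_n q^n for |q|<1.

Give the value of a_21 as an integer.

[q^21] f(21)=21,f(7)=7,f(3)=3,f(1)=1 ⇒ 32

a_21 = 32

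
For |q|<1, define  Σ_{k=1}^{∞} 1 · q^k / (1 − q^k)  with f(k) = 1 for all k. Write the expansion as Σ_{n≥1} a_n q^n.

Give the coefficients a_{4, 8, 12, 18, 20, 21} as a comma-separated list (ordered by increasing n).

3, 4, 6, 6, 6, 4

q^4  k|4↦f(k): 4:1 2:1 1:1  a_4=3
q^8  k|8↦f(k): 8:1 4:1 2:1 1:1  a_8=4
d|12:{12,6,4,3,2,1}  Σf=1+1+1+1+1+1=6
[q^18] f(1)=1,f(2)=1,f(3)=1,f(6)=1,f(9)=1,f(18)=1 ⇒ 6
d|20:{1,2,4,5,10,20}  Σf=1+1+1+1+1+1=6
q^21  k|21↦f(k): 1:1 3:1 7:1 21:1  a_21=4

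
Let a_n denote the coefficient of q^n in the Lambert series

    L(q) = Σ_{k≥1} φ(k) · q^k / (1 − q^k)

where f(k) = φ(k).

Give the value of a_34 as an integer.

[q^34] φ(1)=1,φ(2)=1,φ(17)=16,φ(34)=16 ⇒ 34

a_34 = 34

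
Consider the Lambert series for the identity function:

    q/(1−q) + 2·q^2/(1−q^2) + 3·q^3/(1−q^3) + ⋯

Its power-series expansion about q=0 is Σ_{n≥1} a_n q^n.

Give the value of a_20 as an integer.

a_20 = 42

n=20: 20·1 10·2 5·4 4·5 2·10 1·20  f→[20+10+5+4+2+1]=42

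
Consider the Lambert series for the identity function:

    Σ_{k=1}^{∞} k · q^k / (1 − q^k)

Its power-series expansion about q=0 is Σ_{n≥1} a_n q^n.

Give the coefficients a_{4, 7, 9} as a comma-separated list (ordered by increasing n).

d|4:{4,2,1}  Σf=4+2+1=7
n=7: 7·1 1·7  f→[7+1]=8
d|9:{9,3,1}  Σf=9+3+1=13

7, 8, 13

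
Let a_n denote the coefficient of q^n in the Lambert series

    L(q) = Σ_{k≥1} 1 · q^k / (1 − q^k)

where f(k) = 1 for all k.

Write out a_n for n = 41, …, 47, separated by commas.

d|41:{41,1}  Σf=1+1=2
n=42: 42·1 21·2 14·3 7·6 6·7 3·14 2·21 1·42  f→[1+1+1+1+1+1+1+1]=8
[q^43] f(43)=1,f(1)=1 ⇒ 2
d|44:{1,2,4,11,22,44}  Σf=1+1+1+1+1+1=6
q^45  k|45↦f(k): 1:1 3:1 5:1 9:1 15:1 45:1  a_45=6
n=46: 46·1 23·2 2·23 1·46  f→[1+1+1+1]=4
[q^47] f(47)=1,f(1)=1 ⇒ 2

2, 8, 2, 6, 6, 4, 2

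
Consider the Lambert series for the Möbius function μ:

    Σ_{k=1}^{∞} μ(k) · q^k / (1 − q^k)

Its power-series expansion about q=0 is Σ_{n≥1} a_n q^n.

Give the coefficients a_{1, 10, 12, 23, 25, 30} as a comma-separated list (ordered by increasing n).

1, 0, 0, 0, 0, 0

d|1:{1}  Σμ=1=1
n=10: 10·1 5·2 2·5 1·10  μ→[1+(-1)+(-1)+1]=0
d|12:{12,6,4,3,2,1}  Σμ=0+1+0+(-1)+(-1)+1=0
n=23: 23·1 1·23  μ→[(-1)+1]=0
d|25:{25,5,1}  Σμ=0+(-1)+1=0
[q^30] μ(30)=-1,μ(15)=1,μ(10)=1,μ(6)=1,μ(5)=-1,μ(3)=-1,μ(2)=-1,μ(1)=1 ⇒ 0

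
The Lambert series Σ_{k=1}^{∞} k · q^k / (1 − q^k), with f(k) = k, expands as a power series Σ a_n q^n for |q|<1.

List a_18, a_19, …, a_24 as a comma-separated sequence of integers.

[q^18] f(18)=18,f(9)=9,f(6)=6,f(3)=3,f(2)=2,f(1)=1 ⇒ 39
q^19  k|19↦f(k): 1:1 19:19  a_19=20
q^20  k|20↦f(k): 1:1 2:2 4:4 5:5 10:10 20:20  a_20=42
n=21: 21·1 7·3 3·7 1·21  f→[21+7+3+1]=32
[q^22] f(22)=22,f(11)=11,f(2)=2,f(1)=1 ⇒ 36
n=23: 1·23 23·1  f→[1+23]=24
[q^24] f(1)=1,f(2)=2,f(3)=3,f(4)=4,f(6)=6,f(8)=8,f(12)=12,f(24)=24 ⇒ 60

39, 20, 42, 32, 36, 24, 60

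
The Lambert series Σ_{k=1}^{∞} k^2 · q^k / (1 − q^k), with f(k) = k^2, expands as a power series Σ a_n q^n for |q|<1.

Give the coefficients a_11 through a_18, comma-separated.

122, 210, 170, 250, 260, 341, 290, 455

d|11:{11,1}  Σf=121+1=122
q^12  k|12↦f(k): 1:1 2:4 3:9 4:16 6:36 12:144  a_12=210
d|13:{13,1}  Σf=169+1=170
q^14  k|14↦f(k): 1:1 2:4 7:49 14:196  a_14=250
n=15: 15·1 5·3 3·5 1·15  f→[225+25+9+1]=260
d|16:{16,8,4,2,1}  Σf=256+64+16+4+1=341
[q^17] f(17)=289,f(1)=1 ⇒ 290
q^18  k|18↦f(k): 1:1 2:4 3:9 6:36 9:81 18:324  a_18=455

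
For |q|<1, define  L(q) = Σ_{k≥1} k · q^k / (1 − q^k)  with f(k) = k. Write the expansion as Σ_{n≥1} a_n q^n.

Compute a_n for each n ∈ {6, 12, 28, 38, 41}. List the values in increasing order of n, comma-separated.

q^6  k|6↦f(k): 1:1 2:2 3:3 6:6  a_6=12
[q^12] f(1)=1,f(2)=2,f(3)=3,f(4)=4,f(6)=6,f(12)=12 ⇒ 28
n=28: 1·28 2·14 4·7 7·4 14·2 28·1  f→[1+2+4+7+14+28]=56
d|38:{38,19,2,1}  Σf=38+19+2+1=60
[q^41] f(1)=1,f(41)=41 ⇒ 42

12, 28, 56, 60, 42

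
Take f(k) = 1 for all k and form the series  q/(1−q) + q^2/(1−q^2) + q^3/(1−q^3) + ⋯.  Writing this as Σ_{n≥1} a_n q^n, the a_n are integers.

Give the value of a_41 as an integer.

[q^41] f(1)=1,f(41)=1 ⇒ 2

a_41 = 2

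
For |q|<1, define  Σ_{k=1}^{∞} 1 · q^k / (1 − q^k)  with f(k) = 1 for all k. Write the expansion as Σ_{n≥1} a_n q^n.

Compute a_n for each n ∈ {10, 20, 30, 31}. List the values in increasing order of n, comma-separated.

d|10:{1,2,5,10}  Σf=1+1+1+1=4
[q^20] f(1)=1,f(2)=1,f(4)=1,f(5)=1,f(10)=1,f(20)=1 ⇒ 6
[q^30] f(30)=1,f(15)=1,f(10)=1,f(6)=1,f(5)=1,f(3)=1,f(2)=1,f(1)=1 ⇒ 8
q^31  k|31↦f(k): 31:1 1:1  a_31=2

4, 6, 8, 2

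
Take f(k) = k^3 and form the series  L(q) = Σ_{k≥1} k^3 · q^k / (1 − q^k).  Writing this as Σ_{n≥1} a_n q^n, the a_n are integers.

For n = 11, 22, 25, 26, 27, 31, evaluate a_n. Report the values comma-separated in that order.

1332, 11988, 15751, 19782, 20440, 29792

n=11: 11·1 1·11  f→[1331+1]=1332
d|22:{22,11,2,1}  Σf=10648+1331+8+1=11988
n=25: 1·25 5·5 25·1  f→[1+125+15625]=15751
d|26:{1,2,13,26}  Σf=1+8+2197+17576=19782
n=27: 1·27 3·9 9·3 27·1  f→[1+27+729+19683]=20440
q^31  k|31↦f(k): 31:29791 1:1  a_31=29792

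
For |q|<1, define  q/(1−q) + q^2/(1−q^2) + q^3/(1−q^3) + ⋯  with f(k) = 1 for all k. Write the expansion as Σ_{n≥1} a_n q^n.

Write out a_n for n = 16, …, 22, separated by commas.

5, 2, 6, 2, 6, 4, 4

q^16  k|16↦f(k): 16:1 8:1 4:1 2:1 1:1  a_16=5
[q^17] f(17)=1,f(1)=1 ⇒ 2
n=18: 1·18 2·9 3·6 6·3 9·2 18·1  f→[1+1+1+1+1+1]=6
d|19:{1,19}  Σf=1+1=2
n=20: 20·1 10·2 5·4 4·5 2·10 1·20  f→[1+1+1+1+1+1]=6
n=21: 1·21 3·7 7·3 21·1  f→[1+1+1+1]=4
q^22  k|22↦f(k): 22:1 11:1 2:1 1:1  a_22=4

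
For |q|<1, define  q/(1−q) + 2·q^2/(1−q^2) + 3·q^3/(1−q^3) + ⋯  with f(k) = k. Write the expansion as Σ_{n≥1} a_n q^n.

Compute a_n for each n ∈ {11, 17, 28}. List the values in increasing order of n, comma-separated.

12, 18, 56

d|11:{1,11}  Σf=1+11=12
n=17: 1·17 17·1  f→[1+17]=18
n=28: 28·1 14·2 7·4 4·7 2·14 1·28  f→[28+14+7+4+2+1]=56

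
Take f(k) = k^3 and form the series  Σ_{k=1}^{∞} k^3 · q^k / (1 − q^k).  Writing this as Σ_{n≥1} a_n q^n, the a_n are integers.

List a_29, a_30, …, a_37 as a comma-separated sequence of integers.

24390, 31752, 29792, 37449, 37296, 44226, 43344, 55261, 50654

q^29  k|29↦f(k): 1:1 29:24389  a_29=24390
q^30  k|30↦f(k): 30:27000 15:3375 10:1000 6:216 5:125 3:27 2:8 1:1  a_30=31752
n=31: 1·31 31·1  f→[1+29791]=29792
d|32:{1,2,4,8,16,32}  Σf=1+8+64+512+4096+32768=37449
[q^33] f(33)=35937,f(11)=1331,f(3)=27,f(1)=1 ⇒ 37296
q^34  k|34↦f(k): 34:39304 17:4913 2:8 1:1  a_34=44226
n=35: 1·35 5·7 7·5 35·1  f→[1+125+343+42875]=43344
[q^36] f(1)=1,f(2)=8,f(3)=27,f(4)=64,f(6)=216,f(9)=729,f(12)=1728,f(18)=5832,f(36)=46656 ⇒ 55261
[q^37] f(1)=1,f(37)=50653 ⇒ 50654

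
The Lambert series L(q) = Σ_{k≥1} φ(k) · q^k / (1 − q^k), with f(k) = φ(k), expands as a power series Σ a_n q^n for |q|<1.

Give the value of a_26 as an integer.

q^26  k|26↦φ(k): 1:1 2:1 13:12 26:12  a_26=26

a_26 = 26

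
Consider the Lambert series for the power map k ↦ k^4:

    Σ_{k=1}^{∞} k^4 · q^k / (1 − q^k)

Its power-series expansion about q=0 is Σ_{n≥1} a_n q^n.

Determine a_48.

q^48  k|48↦f(k): 48:5308416 24:331776 16:65536 12:20736 8:4096 6:1296 4:256 3:81 2:16 1:1  a_48=5732210

a_48 = 5732210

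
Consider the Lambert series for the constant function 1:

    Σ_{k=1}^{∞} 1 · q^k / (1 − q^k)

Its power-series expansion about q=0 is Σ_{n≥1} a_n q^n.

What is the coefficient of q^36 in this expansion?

q^36  k|36↦f(k): 36:1 18:1 12:1 9:1 6:1 4:1 3:1 2:1 1:1  a_36=9

a_36 = 9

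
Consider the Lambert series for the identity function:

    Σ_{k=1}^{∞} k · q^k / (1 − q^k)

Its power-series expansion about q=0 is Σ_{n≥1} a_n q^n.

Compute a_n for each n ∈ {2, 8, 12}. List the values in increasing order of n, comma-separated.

3, 15, 28

d|2:{2,1}  Σf=2+1=3
q^8  k|8↦f(k): 8:8 4:4 2:2 1:1  a_8=15
[q^12] f(1)=1,f(2)=2,f(3)=3,f(4)=4,f(6)=6,f(12)=12 ⇒ 28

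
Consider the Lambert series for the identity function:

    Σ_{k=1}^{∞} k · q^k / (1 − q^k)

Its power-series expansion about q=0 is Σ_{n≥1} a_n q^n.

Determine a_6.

d|6:{1,2,3,6}  Σf=1+2+3+6=12

a_6 = 12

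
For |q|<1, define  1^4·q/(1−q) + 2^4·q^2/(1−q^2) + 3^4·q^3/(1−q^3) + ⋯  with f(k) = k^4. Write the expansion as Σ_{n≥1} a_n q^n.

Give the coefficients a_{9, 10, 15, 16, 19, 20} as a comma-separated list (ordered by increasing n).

6643, 10642, 51332, 69905, 130322, 170898

q^9  k|9↦f(k): 1:1 3:81 9:6561  a_9=6643
n=10: 10·1 5·2 2·5 1·10  f→[10000+625+16+1]=10642
d|15:{1,3,5,15}  Σf=1+81+625+50625=51332
q^16  k|16↦f(k): 16:65536 8:4096 4:256 2:16 1:1  a_16=69905
n=19: 19·1 1·19  f→[130321+1]=130322
n=20: 1·20 2·10 4·5 5·4 10·2 20·1  f→[1+16+256+625+10000+160000]=170898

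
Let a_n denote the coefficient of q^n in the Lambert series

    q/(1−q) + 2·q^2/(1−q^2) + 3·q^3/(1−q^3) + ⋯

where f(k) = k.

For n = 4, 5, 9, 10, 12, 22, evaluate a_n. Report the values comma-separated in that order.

7, 6, 13, 18, 28, 36

[q^4] f(1)=1,f(2)=2,f(4)=4 ⇒ 7
q^5  k|5↦f(k): 5:5 1:1  a_5=6
n=9: 1·9 3·3 9·1  f→[1+3+9]=13
q^10  k|10↦f(k): 10:10 5:5 2:2 1:1  a_10=18
q^12  k|12↦f(k): 12:12 6:6 4:4 3:3 2:2 1:1  a_12=28
[q^22] f(22)=22,f(11)=11,f(2)=2,f(1)=1 ⇒ 36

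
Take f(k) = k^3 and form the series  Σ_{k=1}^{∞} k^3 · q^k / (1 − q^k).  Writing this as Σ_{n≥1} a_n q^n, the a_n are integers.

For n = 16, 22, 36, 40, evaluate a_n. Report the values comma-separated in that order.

4681, 11988, 55261, 73710

n=16: 16·1 8·2 4·4 2·8 1·16  f→[4096+512+64+8+1]=4681
q^22  k|22↦f(k): 1:1 2:8 11:1331 22:10648  a_22=11988
q^36  k|36↦f(k): 1:1 2:8 3:27 4:64 6:216 9:729 12:1728 18:5832 36:46656  a_36=55261
q^40  k|40↦f(k): 40:64000 20:8000 10:1000 8:512 5:125 4:64 2:8 1:1  a_40=73710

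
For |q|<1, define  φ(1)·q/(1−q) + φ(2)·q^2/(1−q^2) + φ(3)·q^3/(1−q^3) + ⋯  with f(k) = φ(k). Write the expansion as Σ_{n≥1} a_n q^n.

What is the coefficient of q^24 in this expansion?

n=24: 1·24 2·12 3·8 4·6 6·4 8·3 12·2 24·1  φ→[1+1+2+2+2+4+4+8]=24

a_24 = 24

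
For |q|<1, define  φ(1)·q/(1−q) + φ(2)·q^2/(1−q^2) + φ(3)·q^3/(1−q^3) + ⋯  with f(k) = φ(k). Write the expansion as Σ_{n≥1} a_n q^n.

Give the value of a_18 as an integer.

[q^18] φ(1)=1,φ(2)=1,φ(3)=2,φ(6)=2,φ(9)=6,φ(18)=6 ⇒ 18

a_18 = 18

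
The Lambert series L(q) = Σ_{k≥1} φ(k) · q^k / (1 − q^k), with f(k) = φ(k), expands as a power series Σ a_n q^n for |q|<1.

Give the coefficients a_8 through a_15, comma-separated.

q^8  k|8↦φ(k): 8:4 4:2 2:1 1:1  a_8=8
[q^9] φ(9)=6,φ(3)=2,φ(1)=1 ⇒ 9
d|10:{1,2,5,10}  Σφ=1+1+4+4=10
[q^11] φ(11)=10,φ(1)=1 ⇒ 11
d|12:{12,6,4,3,2,1}  Σφ=4+2+2+2+1+1=12
[q^13] φ(13)=12,φ(1)=1 ⇒ 13
q^14  k|14↦φ(k): 1:1 2:1 7:6 14:6  a_14=14
d|15:{1,3,5,15}  Σφ=1+2+4+8=15

8, 9, 10, 11, 12, 13, 14, 15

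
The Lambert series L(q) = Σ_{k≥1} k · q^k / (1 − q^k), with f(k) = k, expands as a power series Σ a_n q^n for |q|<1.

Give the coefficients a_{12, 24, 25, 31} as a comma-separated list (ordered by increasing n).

q^12  k|12↦f(k): 1:1 2:2 3:3 4:4 6:6 12:12  a_12=28
d|24:{1,2,3,4,6,8,12,24}  Σf=1+2+3+4+6+8+12+24=60
q^25  k|25↦f(k): 1:1 5:5 25:25  a_25=31
q^31  k|31↦f(k): 31:31 1:1  a_31=32

28, 60, 31, 32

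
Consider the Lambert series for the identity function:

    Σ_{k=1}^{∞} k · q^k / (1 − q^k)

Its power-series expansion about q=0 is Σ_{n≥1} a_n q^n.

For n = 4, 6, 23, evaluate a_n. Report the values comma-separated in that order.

7, 12, 24

n=4: 1·4 2·2 4·1  f→[1+2+4]=7
n=6: 6·1 3·2 2·3 1·6  f→[6+3+2+1]=12
d|23:{1,23}  Σf=1+23=24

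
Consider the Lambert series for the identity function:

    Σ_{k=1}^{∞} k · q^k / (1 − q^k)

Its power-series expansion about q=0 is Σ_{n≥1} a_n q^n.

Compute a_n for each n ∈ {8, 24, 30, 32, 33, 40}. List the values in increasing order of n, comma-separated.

15, 60, 72, 63, 48, 90

q^8  k|8↦f(k): 1:1 2:2 4:4 8:8  a_8=15
[q^24] f(1)=1,f(2)=2,f(3)=3,f(4)=4,f(6)=6,f(8)=8,f(12)=12,f(24)=24 ⇒ 60
n=30: 1·30 2·15 3·10 5·6 6·5 10·3 15·2 30·1  f→[1+2+3+5+6+10+15+30]=72
n=32: 1·32 2·16 4·8 8·4 16·2 32·1  f→[1+2+4+8+16+32]=63
q^33  k|33↦f(k): 33:33 11:11 3:3 1:1  a_33=48
n=40: 1·40 2·20 4·10 5·8 8·5 10·4 20·2 40·1  f→[1+2+4+5+8+10+20+40]=90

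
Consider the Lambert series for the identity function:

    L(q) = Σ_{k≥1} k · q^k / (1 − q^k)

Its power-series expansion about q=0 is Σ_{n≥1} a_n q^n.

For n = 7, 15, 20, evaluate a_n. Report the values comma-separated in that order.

[q^7] f(1)=1,f(7)=7 ⇒ 8
n=15: 1·15 3·5 5·3 15·1  f→[1+3+5+15]=24
d|20:{1,2,4,5,10,20}  Σf=1+2+4+5+10+20=42

8, 24, 42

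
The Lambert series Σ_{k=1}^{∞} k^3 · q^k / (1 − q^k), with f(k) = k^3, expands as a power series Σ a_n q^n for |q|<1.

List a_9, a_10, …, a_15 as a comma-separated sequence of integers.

757, 1134, 1332, 2044, 2198, 3096, 3528

q^9  k|9↦f(k): 9:729 3:27 1:1  a_9=757
n=10: 1·10 2·5 5·2 10·1  f→[1+8+125+1000]=1134
n=11: 1·11 11·1  f→[1+1331]=1332
n=12: 1·12 2·6 3·4 4·3 6·2 12·1  f→[1+8+27+64+216+1728]=2044
d|13:{13,1}  Σf=2197+1=2198
d|14:{1,2,7,14}  Σf=1+8+343+2744=3096
n=15: 15·1 5·3 3·5 1·15  f→[3375+125+27+1]=3528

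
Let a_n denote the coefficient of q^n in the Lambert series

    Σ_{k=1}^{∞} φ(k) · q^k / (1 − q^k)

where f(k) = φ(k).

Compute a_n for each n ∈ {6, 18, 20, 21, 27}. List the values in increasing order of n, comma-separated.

q^6  k|6↦φ(k): 6:2 3:2 2:1 1:1  a_6=6
q^18  k|18↦φ(k): 18:6 9:6 6:2 3:2 2:1 1:1  a_18=18
d|20:{1,2,4,5,10,20}  Σφ=1+1+2+4+4+8=20
q^21  k|21↦φ(k): 1:1 3:2 7:6 21:12  a_21=21
q^27  k|27↦φ(k): 1:1 3:2 9:6 27:18  a_27=27

6, 18, 20, 21, 27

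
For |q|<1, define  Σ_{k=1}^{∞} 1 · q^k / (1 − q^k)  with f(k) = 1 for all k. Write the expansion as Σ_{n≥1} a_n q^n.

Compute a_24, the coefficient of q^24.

d|24:{24,12,8,6,4,3,2,1}  Σf=1+1+1+1+1+1+1+1=8

a_24 = 8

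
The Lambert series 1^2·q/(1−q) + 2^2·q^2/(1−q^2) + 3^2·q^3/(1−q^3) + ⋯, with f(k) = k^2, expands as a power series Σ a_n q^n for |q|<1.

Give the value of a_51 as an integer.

[q^51] f(51)=2601,f(17)=289,f(3)=9,f(1)=1 ⇒ 2900

a_51 = 2900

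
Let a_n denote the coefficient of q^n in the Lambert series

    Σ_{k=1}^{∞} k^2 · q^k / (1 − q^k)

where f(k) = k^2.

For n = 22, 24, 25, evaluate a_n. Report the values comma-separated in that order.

610, 850, 651

[q^22] f(1)=1,f(2)=4,f(11)=121,f(22)=484 ⇒ 610
n=24: 1·24 2·12 3·8 4·6 6·4 8·3 12·2 24·1  f→[1+4+9+16+36+64+144+576]=850
d|25:{25,5,1}  Σf=625+25+1=651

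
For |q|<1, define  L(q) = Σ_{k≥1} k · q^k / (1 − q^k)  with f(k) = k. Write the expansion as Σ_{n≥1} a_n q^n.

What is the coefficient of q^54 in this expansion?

a_54 = 120

d|54:{54,27,18,9,6,3,2,1}  Σf=54+27+18+9+6+3+2+1=120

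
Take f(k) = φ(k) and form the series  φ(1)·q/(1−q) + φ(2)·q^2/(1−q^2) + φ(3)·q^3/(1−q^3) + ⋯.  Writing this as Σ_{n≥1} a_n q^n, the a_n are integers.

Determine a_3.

q^3  k|3↦φ(k): 3:2 1:1  a_3=3

a_3 = 3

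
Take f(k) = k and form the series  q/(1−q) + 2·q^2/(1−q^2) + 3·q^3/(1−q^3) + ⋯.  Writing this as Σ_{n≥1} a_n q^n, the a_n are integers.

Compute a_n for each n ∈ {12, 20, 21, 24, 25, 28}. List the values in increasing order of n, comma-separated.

d|12:{12,6,4,3,2,1}  Σf=12+6+4+3+2+1=28
n=20: 1·20 2·10 4·5 5·4 10·2 20·1  f→[1+2+4+5+10+20]=42
q^21  k|21↦f(k): 21:21 7:7 3:3 1:1  a_21=32
d|24:{24,12,8,6,4,3,2,1}  Σf=24+12+8+6+4+3+2+1=60
q^25  k|25↦f(k): 1:1 5:5 25:25  a_25=31
n=28: 28·1 14·2 7·4 4·7 2·14 1·28  f→[28+14+7+4+2+1]=56

28, 42, 32, 60, 31, 56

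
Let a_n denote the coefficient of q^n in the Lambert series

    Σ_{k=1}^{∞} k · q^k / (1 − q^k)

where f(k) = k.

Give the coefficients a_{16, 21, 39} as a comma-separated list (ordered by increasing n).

31, 32, 56

[q^16] f(16)=16,f(8)=8,f(4)=4,f(2)=2,f(1)=1 ⇒ 31
n=21: 1·21 3·7 7·3 21·1  f→[1+3+7+21]=32
n=39: 1·39 3·13 13·3 39·1  f→[1+3+13+39]=56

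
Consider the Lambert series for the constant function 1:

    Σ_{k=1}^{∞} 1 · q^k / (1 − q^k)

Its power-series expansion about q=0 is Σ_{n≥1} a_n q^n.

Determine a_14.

a_14 = 4

[q^14] f(14)=1,f(7)=1,f(2)=1,f(1)=1 ⇒ 4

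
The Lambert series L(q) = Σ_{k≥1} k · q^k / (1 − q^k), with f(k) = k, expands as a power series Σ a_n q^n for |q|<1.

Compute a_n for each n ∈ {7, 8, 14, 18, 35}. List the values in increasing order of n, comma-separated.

d|7:{1,7}  Σf=1+7=8
n=8: 1·8 2·4 4·2 8·1  f→[1+2+4+8]=15
q^14  k|14↦f(k): 1:1 2:2 7:7 14:14  a_14=24
q^18  k|18↦f(k): 18:18 9:9 6:6 3:3 2:2 1:1  a_18=39
d|35:{35,7,5,1}  Σf=35+7+5+1=48

8, 15, 24, 39, 48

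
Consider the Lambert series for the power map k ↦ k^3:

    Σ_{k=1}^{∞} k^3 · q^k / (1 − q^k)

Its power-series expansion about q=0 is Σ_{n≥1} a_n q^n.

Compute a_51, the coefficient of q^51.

q^51  k|51↦f(k): 1:1 3:27 17:4913 51:132651  a_51=137592

a_51 = 137592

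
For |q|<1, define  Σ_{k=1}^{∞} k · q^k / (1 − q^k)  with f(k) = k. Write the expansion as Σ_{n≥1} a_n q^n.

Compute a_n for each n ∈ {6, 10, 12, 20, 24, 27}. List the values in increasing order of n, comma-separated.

12, 18, 28, 42, 60, 40

d|6:{1,2,3,6}  Σf=1+2+3+6=12
n=10: 1·10 2·5 5·2 10·1  f→[1+2+5+10]=18
n=12: 1·12 2·6 3·4 4·3 6·2 12·1  f→[1+2+3+4+6+12]=28
d|20:{1,2,4,5,10,20}  Σf=1+2+4+5+10+20=42
n=24: 24·1 12·2 8·3 6·4 4·6 3·8 2·12 1·24  f→[24+12+8+6+4+3+2+1]=60
d|27:{27,9,3,1}  Σf=27+9+3+1=40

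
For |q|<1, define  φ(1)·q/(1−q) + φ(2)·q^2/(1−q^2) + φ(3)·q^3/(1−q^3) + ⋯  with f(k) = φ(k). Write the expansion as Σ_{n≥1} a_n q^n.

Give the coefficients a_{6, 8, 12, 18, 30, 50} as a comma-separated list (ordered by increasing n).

q^6  k|6↦φ(k): 6:2 3:2 2:1 1:1  a_6=6
d|8:{1,2,4,8}  Σφ=1+1+2+4=8
d|12:{12,6,4,3,2,1}  Σφ=4+2+2+2+1+1=12
d|18:{18,9,6,3,2,1}  Σφ=6+6+2+2+1+1=18
q^30  k|30↦φ(k): 30:8 15:8 10:4 6:2 5:4 3:2 2:1 1:1  a_30=30
n=50: 50·1 25·2 10·5 5·10 2·25 1·50  φ→[20+20+4+4+1+1]=50

6, 8, 12, 18, 30, 50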